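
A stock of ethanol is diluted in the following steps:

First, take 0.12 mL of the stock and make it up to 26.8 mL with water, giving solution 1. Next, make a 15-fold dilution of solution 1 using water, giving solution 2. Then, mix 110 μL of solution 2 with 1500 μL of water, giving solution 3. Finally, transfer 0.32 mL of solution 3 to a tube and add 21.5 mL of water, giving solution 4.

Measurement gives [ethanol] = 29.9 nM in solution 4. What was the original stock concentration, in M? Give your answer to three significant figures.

0.100 M

Step 1: 0.12 mL brought to 26.8 mL → factor 26.8/0.12 = 223.33
Step 2: 15-fold → factor 15
Step 3: 110 μL + 1500 μL = 1610 μL total → factor 1610/110 = 14.636
Step 4: 0.32 mL + 21.5 mL = 21.82 mL total → factor 21.82/0.32 = 68.188
Overall dilution factor = 223.33 × 15 × 14.636 × 68.188 = 3.3434 × 10^6
Stock = 29.9 nM × 3.3434 × 10^6 = 9.997 × 10^7 nM = 0.100 M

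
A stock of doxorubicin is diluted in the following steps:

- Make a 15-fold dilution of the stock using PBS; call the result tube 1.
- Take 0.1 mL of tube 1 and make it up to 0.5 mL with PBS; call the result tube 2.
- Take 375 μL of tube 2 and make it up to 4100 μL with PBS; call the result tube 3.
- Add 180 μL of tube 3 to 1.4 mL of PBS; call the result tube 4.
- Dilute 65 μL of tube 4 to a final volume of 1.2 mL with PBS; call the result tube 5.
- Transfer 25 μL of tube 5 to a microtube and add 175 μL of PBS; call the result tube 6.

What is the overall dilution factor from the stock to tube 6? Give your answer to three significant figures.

1.06 × 10^6

Step 1: 15-fold → factor 15
Step 2: 0.1 mL brought to 0.5 mL → factor 0.5/0.1 = 5
Step 3: 375 μL brought to 4100 μL → factor 4100/375 = 10.933
Step 4: 180 μL + 1.4 mL = 1580 μL total → factor 1580/180 = 8.7778
Step 5: 65 μL brought to 1.2 mL → factor 1200/65 = 18.462
Step 6: 25 μL + 175 μL = 200 μL total → factor 200/25 = 8
Overall dilution factor = 15 × 5 × 10.933 × 8.7778 × 18.462 × 8 = 1.0631 × 10^6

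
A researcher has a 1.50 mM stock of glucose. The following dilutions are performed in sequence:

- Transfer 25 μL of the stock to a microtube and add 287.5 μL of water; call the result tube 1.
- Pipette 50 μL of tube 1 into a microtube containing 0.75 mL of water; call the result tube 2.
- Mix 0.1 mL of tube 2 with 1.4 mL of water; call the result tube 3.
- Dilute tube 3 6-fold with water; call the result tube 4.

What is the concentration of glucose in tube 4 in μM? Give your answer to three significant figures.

0.0833 μM

Step 1: 25 μL + 287.5 μL = 312.5 μL total → factor 312.5/25 = 12.5
Step 2: 50 μL + 0.75 mL = 800 μL total → factor 800/50 = 16
Step 3: 0.1 mL + 1.4 mL = 1.5 mL total → factor 1.5/0.1 = 15
Step 4: 6-fold → factor 6
Overall dilution factor = 12.5 × 16 × 15 × 6 = 18000
Final = 1.50 mM / 18000 = 8.333 × 10^-5 mM = 0.0833 μM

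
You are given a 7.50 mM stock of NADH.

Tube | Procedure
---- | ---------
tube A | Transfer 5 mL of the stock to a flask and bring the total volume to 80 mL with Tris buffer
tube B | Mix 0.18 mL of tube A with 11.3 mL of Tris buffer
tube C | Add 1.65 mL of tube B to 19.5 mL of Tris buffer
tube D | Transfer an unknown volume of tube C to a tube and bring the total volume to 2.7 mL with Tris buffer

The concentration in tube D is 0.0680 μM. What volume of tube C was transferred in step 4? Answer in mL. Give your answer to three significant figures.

Step 1: 5 mL brought to 80 mL → factor 80/5 = 16
Step 2: 0.18 mL + 11.3 mL = 11.48 mL total → factor 11.48/0.18 = 63.778
Step 3: 1.65 mL + 19.5 mL = 21.15 mL total → factor 21.15/1.65 = 12.818
Step 4: v brought to 2.7 mL → factor = 2.7 mL/v
Product of known-step factors = 13080
Overall factor = 7.50 mM / (0.0680 μM) = 1.1029 × 10^5
Step-4 factor = 1.1029 × 10^5 / 13080 = 8.4321
v = 2.7 mL / 8.4321 = 0.320 mL

0.320 mL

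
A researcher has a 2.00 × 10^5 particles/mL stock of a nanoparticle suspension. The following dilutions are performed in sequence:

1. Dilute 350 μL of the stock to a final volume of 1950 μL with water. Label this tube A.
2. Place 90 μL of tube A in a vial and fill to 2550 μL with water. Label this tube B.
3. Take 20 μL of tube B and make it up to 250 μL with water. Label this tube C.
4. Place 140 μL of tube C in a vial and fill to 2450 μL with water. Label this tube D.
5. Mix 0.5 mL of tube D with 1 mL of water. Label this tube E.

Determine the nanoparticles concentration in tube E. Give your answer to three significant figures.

Step 1: 350 μL brought to 1950 μL → factor 1950/350 = 5.5714
Step 2: 90 μL brought to 2550 μL → factor 2550/90 = 28.333
Step 3: 20 μL brought to 250 μL → factor 250/20 = 12.5
Step 4: 140 μL brought to 2450 μL → factor 2450/140 = 17.5
Step 5: 0.5 mL + 1 mL = 1.5 mL total → factor 1.5/0.5 = 3
Overall dilution factor = 5.5714 × 28.333 × 12.5 × 17.5 × 3 = 1.0359 × 10^5
Final = 2.00 × 10^5 particles/mL / 1.0359 × 10^5 = 1.93 particles/mL

1.93 particles/mL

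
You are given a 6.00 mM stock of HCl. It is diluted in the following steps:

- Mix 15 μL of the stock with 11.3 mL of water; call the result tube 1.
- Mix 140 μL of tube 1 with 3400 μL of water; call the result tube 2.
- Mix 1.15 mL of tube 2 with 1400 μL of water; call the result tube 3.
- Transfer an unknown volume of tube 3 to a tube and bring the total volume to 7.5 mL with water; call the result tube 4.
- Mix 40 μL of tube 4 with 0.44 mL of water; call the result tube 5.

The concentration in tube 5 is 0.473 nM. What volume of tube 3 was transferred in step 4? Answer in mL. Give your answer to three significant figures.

0.300 mL

Step 1: 15 μL + 11.3 mL = 11315 μL total → factor 11315/15 = 754.33
Step 2: 140 μL + 3400 μL = 3540 μL total → factor 3540/140 = 25.286
Step 3: 1.15 mL + 1400 μL = 2.55 mL total → factor 2.55/1.15 = 2.2174
Step 4: v brought to 7.5 mL → factor = 7.5 mL/v
Step 5: 40 μL + 0.44 mL = 480 μL total → factor 480/40 = 12
Product of known-step factors = 5.0753 × 10^5
Overall factor = 6.00 mM / (0.473 nM) = 1.2685 × 10^7
Step-4 factor = 1.2685 × 10^7 / 5.0753 × 10^5 = 24.994
v = 7.5 mL / 24.994 = 0.300 mL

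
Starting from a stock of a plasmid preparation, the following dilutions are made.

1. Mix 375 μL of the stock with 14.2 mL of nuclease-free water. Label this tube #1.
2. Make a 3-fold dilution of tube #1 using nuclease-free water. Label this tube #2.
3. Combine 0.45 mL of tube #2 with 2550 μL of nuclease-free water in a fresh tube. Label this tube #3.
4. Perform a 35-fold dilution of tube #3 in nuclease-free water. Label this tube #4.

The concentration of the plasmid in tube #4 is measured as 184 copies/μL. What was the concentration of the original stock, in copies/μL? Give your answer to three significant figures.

Step 1: 375 μL + 14.2 mL = 14575 μL total → factor 14575/375 = 38.867
Step 2: 3-fold → factor 3
Step 3: 0.45 mL + 2550 μL = 3 mL total → factor 3/0.45 = 6.6667
Step 4: 35-fold → factor 35
Overall dilution factor = 38.867 × 3 × 6.6667 × 35 = 27207
Stock = 184 copies/μL × 27207 = 5.01 × 10^6 copies/μL

5.01 × 10^6 copies/μL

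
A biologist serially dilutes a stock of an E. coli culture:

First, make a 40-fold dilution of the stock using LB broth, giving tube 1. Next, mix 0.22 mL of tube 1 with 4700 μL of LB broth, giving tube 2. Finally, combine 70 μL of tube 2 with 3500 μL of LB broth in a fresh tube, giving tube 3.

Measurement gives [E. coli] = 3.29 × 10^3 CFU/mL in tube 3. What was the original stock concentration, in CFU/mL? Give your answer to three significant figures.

1.50 × 10^8 CFU/mL

Step 1: 40-fold → factor 40
Step 2: 0.22 mL + 4700 μL = 4.92 mL total → factor 4.92/0.22 = 22.364
Step 3: 70 μL + 3500 μL = 3570 μL total → factor 3570/70 = 51
Overall dilution factor = 40 × 22.364 × 51 = 45622
Stock = 3.29 × 10^3 CFU/mL × 45622 = 1.50 × 10^8 CFU/mL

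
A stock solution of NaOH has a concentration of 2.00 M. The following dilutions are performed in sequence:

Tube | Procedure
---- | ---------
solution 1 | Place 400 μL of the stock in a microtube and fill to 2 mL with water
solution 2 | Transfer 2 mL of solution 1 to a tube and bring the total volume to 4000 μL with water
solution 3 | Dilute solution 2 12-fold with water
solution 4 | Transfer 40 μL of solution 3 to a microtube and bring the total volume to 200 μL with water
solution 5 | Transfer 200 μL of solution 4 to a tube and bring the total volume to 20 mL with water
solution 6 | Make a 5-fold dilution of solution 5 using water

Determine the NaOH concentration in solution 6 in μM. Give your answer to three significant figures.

6.67 μM

Step 1: 400 μL brought to 2 mL → factor 2000/400 = 5
Step 2: 2 mL brought to 4000 μL → factor 4/2 = 2
Step 3: 12-fold → factor 12
Step 4: 40 μL brought to 200 μL → factor 200/40 = 5
Step 5: 200 μL brought to 20 mL → factor 20000/200 = 100
Step 6: 5-fold → factor 5
Overall dilution factor = 5 × 2 × 12 × 5 × 100 × 5 = 3 × 10^5
Final = 2.00 M / 3 × 10^5 = 6.667 × 10^-6 M = 6.67 μM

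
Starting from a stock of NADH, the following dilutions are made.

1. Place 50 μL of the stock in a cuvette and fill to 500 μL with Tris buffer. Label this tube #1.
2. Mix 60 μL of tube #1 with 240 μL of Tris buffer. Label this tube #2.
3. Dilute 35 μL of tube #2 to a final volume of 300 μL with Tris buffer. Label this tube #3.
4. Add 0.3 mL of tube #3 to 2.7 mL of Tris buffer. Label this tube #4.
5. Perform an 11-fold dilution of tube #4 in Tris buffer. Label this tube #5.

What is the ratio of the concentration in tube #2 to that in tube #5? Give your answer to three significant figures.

Step 1: 50 μL brought to 500 μL → factor 500/50 = 10
Step 2: 60 μL + 240 μL = 300 μL total → factor 300/60 = 5
Step 3: 35 μL brought to 300 μL → factor 300/35 = 8.5714
Step 4: 0.3 mL + 2.7 mL = 3 mL total → factor 3/0.3 = 10
Step 5: 11-fold → factor 11
Dilution factor to tube #2 = 50; to tube #5 = 47143
[tube #2]/[tube #5] = (factor to tube #5)/(factor to tube #2) = 47143/50 = 943

943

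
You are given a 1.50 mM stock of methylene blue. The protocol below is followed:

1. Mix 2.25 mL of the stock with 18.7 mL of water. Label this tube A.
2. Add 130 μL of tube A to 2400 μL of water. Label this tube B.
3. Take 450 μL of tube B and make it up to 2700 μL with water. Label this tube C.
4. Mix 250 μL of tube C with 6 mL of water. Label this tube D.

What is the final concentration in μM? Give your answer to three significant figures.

0.0552 μM

Step 1: 2.25 mL + 18.7 mL = 20.95 mL total → factor 20.95/2.25 = 9.3111
Step 2: 130 μL + 2400 μL = 2530 μL total → factor 2530/130 = 19.462
Step 3: 450 μL brought to 2700 μL → factor 2700/450 = 6
Step 4: 250 μL + 6 mL = 6250 μL total → factor 6250/250 = 25
Overall dilution factor = 9.3111 × 19.462 × 6 × 25 = 27181
Final = 1.50 mM / 27181 = 5.519 × 10^-5 mM = 0.0552 μM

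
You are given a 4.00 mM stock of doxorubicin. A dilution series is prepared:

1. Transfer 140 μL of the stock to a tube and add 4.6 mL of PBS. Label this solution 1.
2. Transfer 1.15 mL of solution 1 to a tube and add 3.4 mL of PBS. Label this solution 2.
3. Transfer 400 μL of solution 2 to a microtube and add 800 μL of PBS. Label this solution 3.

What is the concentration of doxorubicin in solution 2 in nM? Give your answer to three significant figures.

Step 1: 140 μL + 4.6 mL = 4740 μL total → factor 4740/140 = 33.857
Step 2: 1.15 mL + 3.4 mL = 4.55 mL total → factor 4.55/1.15 = 3.9565
Dilution factor through solution 2 = 33.857 × 3.9565 = 133.96
[solution 2] = 4.00 mM / 133.96 = 0.02986 mM = 2.99 × 10^4 nM

2.99 × 10^4 nM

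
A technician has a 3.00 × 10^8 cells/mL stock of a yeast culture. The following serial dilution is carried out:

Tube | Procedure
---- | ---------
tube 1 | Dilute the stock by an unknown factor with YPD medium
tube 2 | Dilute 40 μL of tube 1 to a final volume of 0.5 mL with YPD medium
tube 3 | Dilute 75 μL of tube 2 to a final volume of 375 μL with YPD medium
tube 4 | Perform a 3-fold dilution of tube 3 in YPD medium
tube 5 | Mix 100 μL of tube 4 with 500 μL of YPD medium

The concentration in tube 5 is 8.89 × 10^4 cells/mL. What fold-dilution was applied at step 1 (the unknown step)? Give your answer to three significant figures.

3.00-fold

Step 1: unknown factor x
Step 2: 40 μL brought to 0.5 mL → factor 500/40 = 12.5
Step 3: 75 μL brought to 375 μL → factor 375/75 = 5
Step 4: 3-fold → factor 3
Step 5: 100 μL + 500 μL = 600 μL total → factor 600/100 = 6
Product of known-step factors = 1125
Overall factor = 3.00 × 10^8 cells/mL / (8.89 × 10^4 cells/mL) = 3374.6
x = 3374.6 / 1125 = 3.00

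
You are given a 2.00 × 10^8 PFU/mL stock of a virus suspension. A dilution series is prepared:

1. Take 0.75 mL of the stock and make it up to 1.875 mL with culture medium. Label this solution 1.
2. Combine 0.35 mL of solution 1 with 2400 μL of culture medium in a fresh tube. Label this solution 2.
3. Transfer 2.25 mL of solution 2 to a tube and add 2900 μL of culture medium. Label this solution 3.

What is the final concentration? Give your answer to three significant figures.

4.45 × 10^6 PFU/mL

Step 1: 0.75 mL brought to 1.875 mL → factor 1.875/0.75 = 2.5
Step 2: 0.35 mL + 2400 μL = 2.75 mL total → factor 2.75/0.35 = 7.8571
Step 3: 2.25 mL + 2900 μL = 5.15 mL total → factor 5.15/2.25 = 2.2889
Overall dilution factor = 2.5 × 7.8571 × 2.2889 = 44.96
Final = 2.00 × 10^8 PFU/mL / 44.96 = 4.45 × 10^6 PFU/mL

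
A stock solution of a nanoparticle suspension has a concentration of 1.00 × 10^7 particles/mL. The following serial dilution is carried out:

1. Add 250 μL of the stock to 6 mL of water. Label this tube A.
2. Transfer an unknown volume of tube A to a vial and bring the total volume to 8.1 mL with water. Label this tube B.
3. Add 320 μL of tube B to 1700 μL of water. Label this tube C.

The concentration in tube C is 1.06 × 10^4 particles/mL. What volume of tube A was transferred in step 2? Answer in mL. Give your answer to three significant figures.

1.35 mL

Step 1: 250 μL + 6 mL = 6250 μL total → factor 6250/250 = 25
Step 2: v brought to 8.1 mL → factor = 8.1 mL/v
Step 3: 320 μL + 1700 μL = 2020 μL total → factor 2020/320 = 6.3125
Product of known-step factors = 157.81
Overall factor = 1.00 × 10^7 particles/mL / (1.06 × 10^4 particles/mL) = 943.4
Step-2 factor = 943.4 / 157.81 = 5.978
v = 8.1 mL / 5.978 = 1.35 mL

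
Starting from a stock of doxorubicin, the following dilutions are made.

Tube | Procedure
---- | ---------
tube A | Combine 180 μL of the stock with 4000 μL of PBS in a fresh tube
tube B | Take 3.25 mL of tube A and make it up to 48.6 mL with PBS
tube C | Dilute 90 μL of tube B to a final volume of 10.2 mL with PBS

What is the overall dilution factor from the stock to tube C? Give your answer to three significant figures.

3.94 × 10^4

Step 1: 180 μL + 4000 μL = 4180 μL total → factor 4180/180 = 23.222
Step 2: 3.25 mL brought to 48.6 mL → factor 48.6/3.25 = 14.954
Step 3: 90 μL brought to 10.2 mL → factor 10200/90 = 113.33
Overall dilution factor = 23.222 × 14.954 × 113.33 = 39356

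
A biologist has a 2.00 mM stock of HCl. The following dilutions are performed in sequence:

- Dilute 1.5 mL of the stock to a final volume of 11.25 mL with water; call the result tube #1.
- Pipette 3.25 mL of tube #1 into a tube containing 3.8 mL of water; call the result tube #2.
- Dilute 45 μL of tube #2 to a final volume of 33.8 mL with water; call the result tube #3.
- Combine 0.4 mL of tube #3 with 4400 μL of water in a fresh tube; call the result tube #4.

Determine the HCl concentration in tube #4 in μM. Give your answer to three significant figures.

0.0136 μM

Step 1: 1.5 mL brought to 11.25 mL → factor 11.25/1.5 = 7.5
Step 2: 3.25 mL + 3.8 mL = 7.05 mL total → factor 7.05/3.25 = 2.1692
Step 3: 45 μL brought to 33.8 mL → factor 33800/45 = 751.11
Step 4: 0.4 mL + 4400 μL = 4.8 mL total → factor 4.8/0.4 = 12
Overall dilution factor = 7.5 × 2.1692 × 751.11 × 12 = 1.4664 × 10^5
Final = 2.00 mM / 1.4664 × 10^5 = 1.364 × 10^-5 mM = 0.0136 μM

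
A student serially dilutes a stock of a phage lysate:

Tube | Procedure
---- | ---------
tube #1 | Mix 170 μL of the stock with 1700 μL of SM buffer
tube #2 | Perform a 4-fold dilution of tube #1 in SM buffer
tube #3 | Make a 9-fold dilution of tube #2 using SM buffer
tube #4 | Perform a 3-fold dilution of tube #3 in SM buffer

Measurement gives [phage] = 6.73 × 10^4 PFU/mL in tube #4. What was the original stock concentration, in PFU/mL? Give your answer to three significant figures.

8.00 × 10^7 PFU/mL

Step 1: 170 μL + 1700 μL = 1870 μL total → factor 1870/170 = 11
Step 2: 4-fold → factor 4
Step 3: 9-fold → factor 9
Step 4: 3-fold → factor 3
Overall dilution factor = 11 × 4 × 9 × 3 = 1188
Stock = 6.73 × 10^4 PFU/mL × 1188 = 8.00 × 10^7 PFU/mL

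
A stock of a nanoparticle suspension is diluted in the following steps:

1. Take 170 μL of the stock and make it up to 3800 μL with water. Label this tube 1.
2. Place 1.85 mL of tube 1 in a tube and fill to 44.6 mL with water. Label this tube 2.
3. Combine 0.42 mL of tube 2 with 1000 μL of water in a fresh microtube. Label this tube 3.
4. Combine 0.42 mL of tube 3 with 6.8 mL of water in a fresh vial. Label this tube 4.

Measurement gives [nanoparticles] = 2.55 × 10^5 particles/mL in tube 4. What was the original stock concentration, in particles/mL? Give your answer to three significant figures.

7.99 × 10^9 particles/mL

Step 1: 170 μL brought to 3800 μL → factor 3800/170 = 22.353
Step 2: 1.85 mL brought to 44.6 mL → factor 44.6/1.85 = 24.108
Step 3: 0.42 mL + 1000 μL = 1.42 mL total → factor 1.42/0.42 = 3.381
Step 4: 0.42 mL + 6.8 mL = 7.22 mL total → factor 7.22/0.42 = 17.19
Overall dilution factor = 22.353 × 24.108 × 3.381 × 17.19 = 31320
Stock = 2.55 × 10^5 particles/mL × 31320 = 7.99 × 10^9 particles/mL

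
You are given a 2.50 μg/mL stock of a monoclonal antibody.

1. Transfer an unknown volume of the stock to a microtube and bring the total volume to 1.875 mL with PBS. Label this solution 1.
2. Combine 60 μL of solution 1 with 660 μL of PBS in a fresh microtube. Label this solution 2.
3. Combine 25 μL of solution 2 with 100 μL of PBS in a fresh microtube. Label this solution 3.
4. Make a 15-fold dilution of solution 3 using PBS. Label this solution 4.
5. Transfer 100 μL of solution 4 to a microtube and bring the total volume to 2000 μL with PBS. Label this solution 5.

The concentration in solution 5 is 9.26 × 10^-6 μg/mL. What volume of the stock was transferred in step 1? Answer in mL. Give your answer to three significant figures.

0.125 mL

Step 1: v brought to 1.875 mL → factor = 1.875 mL/v
Step 2: 60 μL + 660 μL = 720 μL total → factor 720/60 = 12
Step 3: 25 μL + 100 μL = 125 μL total → factor 125/25 = 5
Step 4: 15-fold → factor 15
Step 5: 100 μL brought to 2000 μL → factor 2000/100 = 20
Product of known-step factors = 18000
Overall factor = 2.50 μg/mL / (9.26 × 10^-6 μg/mL) = 2.6998 × 10^5
Step-1 factor = 2.6998 × 10^5 / 18000 = 14.999
v = 1.875 mL / 14.999 = 0.125 mL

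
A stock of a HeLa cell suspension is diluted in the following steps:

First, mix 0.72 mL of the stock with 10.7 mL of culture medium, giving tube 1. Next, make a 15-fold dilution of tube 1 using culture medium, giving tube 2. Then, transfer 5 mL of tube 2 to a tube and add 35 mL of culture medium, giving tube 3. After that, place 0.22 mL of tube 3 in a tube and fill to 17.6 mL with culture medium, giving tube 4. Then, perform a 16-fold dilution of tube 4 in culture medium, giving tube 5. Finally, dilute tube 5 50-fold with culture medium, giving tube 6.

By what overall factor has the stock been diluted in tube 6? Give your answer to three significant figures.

1.22 × 10^8

Step 1: 0.72 mL + 10.7 mL = 11.42 mL total → factor 11.42/0.72 = 15.861
Step 2: 15-fold → factor 15
Step 3: 5 mL + 35 mL = 40 mL total → factor 40/5 = 8
Step 4: 0.22 mL brought to 17.6 mL → factor 17.6/0.22 = 80
Step 5: 16-fold → factor 16
Step 6: 50-fold → factor 50
Overall dilution factor = 15.861 × 15 × 8 × 80 × 16 × 50 = 1.2181 × 10^8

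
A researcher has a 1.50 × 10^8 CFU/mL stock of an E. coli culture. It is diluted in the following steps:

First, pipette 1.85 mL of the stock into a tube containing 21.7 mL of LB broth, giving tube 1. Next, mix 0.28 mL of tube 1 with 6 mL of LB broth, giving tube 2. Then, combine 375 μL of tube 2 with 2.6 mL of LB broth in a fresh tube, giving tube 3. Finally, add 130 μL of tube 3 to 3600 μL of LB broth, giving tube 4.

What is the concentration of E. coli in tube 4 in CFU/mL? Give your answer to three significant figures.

Step 1: 1.85 mL + 21.7 mL = 23.55 mL total → factor 23.55/1.85 = 12.73
Step 2: 0.28 mL + 6 mL = 6.28 mL total → factor 6.28/0.28 = 22.429
Step 3: 375 μL + 2.6 mL = 2975 μL total → factor 2975/375 = 7.9333
Step 4: 130 μL + 3600 μL = 3730 μL total → factor 3730/130 = 28.692
Overall dilution factor = 12.73 × 22.429 × 7.9333 × 28.692 = 64989
Final = 1.50 × 10^8 CFU/mL / 64989 = 2.31 × 10^3 CFU/mL

2.31 × 10^3 CFU/mL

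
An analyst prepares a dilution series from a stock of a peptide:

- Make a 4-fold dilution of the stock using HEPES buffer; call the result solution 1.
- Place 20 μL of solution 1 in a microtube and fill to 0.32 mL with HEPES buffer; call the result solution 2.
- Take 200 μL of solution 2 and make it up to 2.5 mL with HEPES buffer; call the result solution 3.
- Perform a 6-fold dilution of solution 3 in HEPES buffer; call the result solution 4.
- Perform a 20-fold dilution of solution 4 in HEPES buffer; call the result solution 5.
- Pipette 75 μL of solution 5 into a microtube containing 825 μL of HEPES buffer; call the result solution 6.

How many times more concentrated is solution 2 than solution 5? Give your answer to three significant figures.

Step 1: 4-fold → factor 4
Step 2: 20 μL brought to 0.32 mL → factor 320/20 = 16
Step 3: 200 μL brought to 2.5 mL → factor 2500/200 = 12.5
Step 4: 6-fold → factor 6
Step 5: 20-fold → factor 20
Dilution factor to solution 2 = 64; to solution 5 = 96000
[solution 2]/[solution 5] = (factor to solution 5)/(factor to solution 2) = 96000/64 = 1.50 × 10^3

1.50 × 10^3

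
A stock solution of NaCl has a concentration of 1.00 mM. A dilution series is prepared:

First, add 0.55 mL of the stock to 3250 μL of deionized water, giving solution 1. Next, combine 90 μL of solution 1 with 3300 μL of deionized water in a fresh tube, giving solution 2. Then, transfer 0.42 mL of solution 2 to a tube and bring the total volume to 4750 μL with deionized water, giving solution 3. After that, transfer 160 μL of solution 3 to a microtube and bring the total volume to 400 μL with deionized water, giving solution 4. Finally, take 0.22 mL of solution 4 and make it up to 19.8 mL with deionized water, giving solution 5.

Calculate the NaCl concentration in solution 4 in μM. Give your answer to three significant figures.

Step 1: 0.55 mL + 3250 μL = 3.8 mL total → factor 3.8/0.55 = 6.9091
Step 2: 90 μL + 3300 μL = 3390 μL total → factor 3390/90 = 37.667
Step 3: 0.42 mL brought to 4750 μL → factor 4.75/0.42 = 11.31
Step 4: 160 μL brought to 400 μL → factor 400/160 = 2.5
Dilution factor through solution 4 = 6.9091 × 37.667 × 11.31 × 2.5 = 7358
[solution 4] = 1.00 mM / 7358 = 0.0001359 mM = 0.136 μM

0.136 μM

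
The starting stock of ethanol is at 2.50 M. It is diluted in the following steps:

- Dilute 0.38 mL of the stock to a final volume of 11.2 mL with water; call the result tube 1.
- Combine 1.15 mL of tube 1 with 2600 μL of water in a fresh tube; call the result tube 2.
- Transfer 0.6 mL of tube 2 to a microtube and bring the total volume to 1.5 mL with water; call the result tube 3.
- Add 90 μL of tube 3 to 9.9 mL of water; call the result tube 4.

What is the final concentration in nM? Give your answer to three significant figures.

9.37 × 10^4 nM

Step 1: 0.38 mL brought to 11.2 mL → factor 11.2/0.38 = 29.474
Step 2: 1.15 mL + 2600 μL = 3.75 mL total → factor 3.75/1.15 = 3.2609
Step 3: 0.6 mL brought to 1.5 mL → factor 1.5/0.6 = 2.5
Step 4: 90 μL + 9.9 mL = 9990 μL total → factor 9990/90 = 111
Overall dilution factor = 29.474 × 3.2609 × 2.5 × 111 = 26670
Final = 2.50 M / 26670 = 9.374 × 10^-5 M = 9.37 × 10^4 nM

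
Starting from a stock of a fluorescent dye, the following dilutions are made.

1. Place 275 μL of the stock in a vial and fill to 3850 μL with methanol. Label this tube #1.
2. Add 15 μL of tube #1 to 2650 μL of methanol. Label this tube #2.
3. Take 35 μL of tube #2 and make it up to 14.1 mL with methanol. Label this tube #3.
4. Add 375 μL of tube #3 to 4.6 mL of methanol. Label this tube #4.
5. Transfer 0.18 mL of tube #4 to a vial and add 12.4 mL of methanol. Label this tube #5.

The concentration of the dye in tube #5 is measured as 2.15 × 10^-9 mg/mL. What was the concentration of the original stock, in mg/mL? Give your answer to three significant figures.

2.00 mg/mL

Step 1: 275 μL brought to 3850 μL → factor 3850/275 = 14
Step 2: 15 μL + 2650 μL = 2665 μL total → factor 2665/15 = 177.67
Step 3: 35 μL brought to 14.1 mL → factor 14100/35 = 402.86
Step 4: 375 μL + 4.6 mL = 4975 μL total → factor 4975/375 = 13.267
Step 5: 0.18 mL + 12.4 mL = 12.58 mL total → factor 12.58/0.18 = 69.889
Overall dilution factor = 14 × 177.67 × 402.86 × 13.267 × 69.889 = 9.2908 × 10^8
Stock = 2.15 × 10^-9 mg/mL × 9.2908 × 10^8 = 2.00 mg/mL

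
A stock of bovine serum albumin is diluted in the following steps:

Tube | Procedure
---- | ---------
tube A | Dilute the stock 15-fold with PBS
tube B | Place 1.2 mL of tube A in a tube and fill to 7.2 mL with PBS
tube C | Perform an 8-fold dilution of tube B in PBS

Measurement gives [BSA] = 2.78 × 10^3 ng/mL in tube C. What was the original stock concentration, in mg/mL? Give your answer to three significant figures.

Step 1: 15-fold → factor 15
Step 2: 1.2 mL brought to 7.2 mL → factor 7.2/1.2 = 6
Step 3: 8-fold → factor 8
Overall dilution factor = 15 × 6 × 8 = 720
Stock = 2.78 × 10^3 ng/mL × 720 = 2.002 × 10^6 ng/mL = 2.00 mg/mL

2.00 mg/mL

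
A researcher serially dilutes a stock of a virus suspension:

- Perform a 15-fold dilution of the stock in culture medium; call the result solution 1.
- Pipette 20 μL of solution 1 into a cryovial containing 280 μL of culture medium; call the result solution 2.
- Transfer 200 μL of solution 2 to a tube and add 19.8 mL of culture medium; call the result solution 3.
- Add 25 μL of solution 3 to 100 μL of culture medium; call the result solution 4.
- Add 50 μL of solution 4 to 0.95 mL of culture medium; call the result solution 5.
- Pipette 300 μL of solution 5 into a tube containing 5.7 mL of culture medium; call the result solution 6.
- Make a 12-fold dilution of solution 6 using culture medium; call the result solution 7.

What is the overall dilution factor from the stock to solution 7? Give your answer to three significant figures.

Step 1: 15-fold → factor 15
Step 2: 20 μL + 280 μL = 300 μL total → factor 300/20 = 15
Step 3: 200 μL + 19.8 mL = 20000 μL total → factor 20000/200 = 100
Step 4: 25 μL + 100 μL = 125 μL total → factor 125/25 = 5
Step 5: 50 μL + 0.95 mL = 1000 μL total → factor 1000/50 = 20
Step 6: 300 μL + 5.7 mL = 6000 μL total → factor 6000/300 = 20
Step 7: 12-fold → factor 12
Overall dilution factor = 15 × 15 × 100 × 5 × 20 × 20 × 12 = 5.4 × 10^8

5.40 × 10^8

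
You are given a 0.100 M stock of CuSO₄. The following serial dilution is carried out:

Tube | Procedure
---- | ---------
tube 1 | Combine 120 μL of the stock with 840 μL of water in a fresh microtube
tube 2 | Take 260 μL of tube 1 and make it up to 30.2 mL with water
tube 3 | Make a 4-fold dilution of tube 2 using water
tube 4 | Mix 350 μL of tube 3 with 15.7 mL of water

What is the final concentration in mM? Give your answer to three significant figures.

0.000587 mM

Step 1: 120 μL + 840 μL = 960 μL total → factor 960/120 = 8
Step 2: 260 μL brought to 30.2 mL → factor 30200/260 = 116.15
Step 3: 4-fold → factor 4
Step 4: 350 μL + 15.7 mL = 16050 μL total → factor 16050/350 = 45.857
Overall dilution factor = 8 × 116.15 × 4 × 45.857 = 1.7045 × 10^5
Final = 0.100 M / 1.7045 × 10^5 = 5.867 × 10^-7 M = 0.000587 mM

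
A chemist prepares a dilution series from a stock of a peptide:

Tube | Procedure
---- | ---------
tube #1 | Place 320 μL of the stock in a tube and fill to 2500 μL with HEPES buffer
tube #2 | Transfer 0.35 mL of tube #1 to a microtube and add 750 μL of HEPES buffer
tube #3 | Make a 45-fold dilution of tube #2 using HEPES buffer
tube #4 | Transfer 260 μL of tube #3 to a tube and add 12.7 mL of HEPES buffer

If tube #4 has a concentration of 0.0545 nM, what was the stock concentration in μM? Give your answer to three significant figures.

3.00 μM

Step 1: 320 μL brought to 2500 μL → factor 2500/320 = 7.8125
Step 2: 0.35 mL + 750 μL = 1.1 mL total → factor 1.1/0.35 = 3.1429
Step 3: 45-fold → factor 45
Step 4: 260 μL + 12.7 mL = 12960 μL total → factor 12960/260 = 49.846
Overall dilution factor = 7.8125 × 3.1429 × 45 × 49.846 = 55076
Stock = 0.0545 nM × 55076 = 3002 nM = 3.00 μM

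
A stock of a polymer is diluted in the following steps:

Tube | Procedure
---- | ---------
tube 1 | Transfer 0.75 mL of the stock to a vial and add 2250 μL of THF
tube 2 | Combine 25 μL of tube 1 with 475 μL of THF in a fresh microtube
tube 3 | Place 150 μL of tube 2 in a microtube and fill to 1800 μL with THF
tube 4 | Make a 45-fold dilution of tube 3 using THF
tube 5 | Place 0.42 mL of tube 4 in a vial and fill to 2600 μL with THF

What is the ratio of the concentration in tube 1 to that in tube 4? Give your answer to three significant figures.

Step 1: 0.75 mL + 2250 μL = 3 mL total → factor 3/0.75 = 4
Step 2: 25 μL + 475 μL = 500 μL total → factor 500/25 = 20
Step 3: 150 μL brought to 1800 μL → factor 1800/150 = 12
Step 4: 45-fold → factor 45
Dilution factor to tube 1 = 4; to tube 4 = 43200
[tube 1]/[tube 4] = (factor to tube 4)/(factor to tube 1) = 43200/4 = 1.08 × 10^4

1.08 × 10^4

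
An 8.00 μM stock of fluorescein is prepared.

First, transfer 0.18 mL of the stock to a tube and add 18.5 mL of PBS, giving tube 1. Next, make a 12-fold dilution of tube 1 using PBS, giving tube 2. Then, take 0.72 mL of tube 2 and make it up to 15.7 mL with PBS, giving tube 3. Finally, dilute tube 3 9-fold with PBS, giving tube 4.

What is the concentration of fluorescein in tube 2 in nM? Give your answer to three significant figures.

6.42 nM

Step 1: 0.18 mL + 18.5 mL = 18.68 mL total → factor 18.68/0.18 = 103.78
Step 2: 12-fold → factor 12
Dilution factor through tube 2 = 103.78 × 12 = 1245.3
[tube 2] = 8.00 μM / 1245.3 = 0.006424 μM = 6.42 nM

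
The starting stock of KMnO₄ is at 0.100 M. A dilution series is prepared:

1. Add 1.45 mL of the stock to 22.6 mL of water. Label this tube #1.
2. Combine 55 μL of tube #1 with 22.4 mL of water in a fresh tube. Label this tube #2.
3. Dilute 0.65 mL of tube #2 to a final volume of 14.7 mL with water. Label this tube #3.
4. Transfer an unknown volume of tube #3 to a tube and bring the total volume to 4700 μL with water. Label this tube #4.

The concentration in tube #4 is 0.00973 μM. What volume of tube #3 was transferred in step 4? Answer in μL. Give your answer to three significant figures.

Step 1: 1.45 mL + 22.6 mL = 24.05 mL total → factor 24.05/1.45 = 16.586
Step 2: 55 μL + 22.4 mL = 22455 μL total → factor 22455/55 = 408.27
Step 3: 0.65 mL brought to 14.7 mL → factor 14.7/0.65 = 22.615
Step 4: v brought to 4700 μL → factor = 4700 μL/v
Product of known-step factors = 1.5314 × 10^5
Overall factor = 0.100 M / (0.00973 μM) = 1.0277 × 10^7
Step-4 factor = 1.0277 × 10^7 / 1.5314 × 10^5 = 67.11
v = 4700 μL / 67.11 = 70.0 μL

70.0 μL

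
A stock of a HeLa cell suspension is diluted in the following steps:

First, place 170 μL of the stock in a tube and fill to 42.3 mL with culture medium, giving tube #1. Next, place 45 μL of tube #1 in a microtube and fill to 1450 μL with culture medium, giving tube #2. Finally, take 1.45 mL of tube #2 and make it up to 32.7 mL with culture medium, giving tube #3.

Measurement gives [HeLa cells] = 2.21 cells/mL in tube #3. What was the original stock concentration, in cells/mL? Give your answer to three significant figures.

Step 1: 170 μL brought to 42.3 mL → factor 42300/170 = 248.82
Step 2: 45 μL brought to 1450 μL → factor 1450/45 = 32.222
Step 3: 1.45 mL brought to 32.7 mL → factor 32.7/1.45 = 22.552
Overall dilution factor = 248.82 × 32.222 × 22.552 = 1.8081 × 10^5
Stock = 2.21 cells/mL × 1.8081 × 10^5 = 4.00 × 10^5 cells/mL

4.00 × 10^5 cells/mL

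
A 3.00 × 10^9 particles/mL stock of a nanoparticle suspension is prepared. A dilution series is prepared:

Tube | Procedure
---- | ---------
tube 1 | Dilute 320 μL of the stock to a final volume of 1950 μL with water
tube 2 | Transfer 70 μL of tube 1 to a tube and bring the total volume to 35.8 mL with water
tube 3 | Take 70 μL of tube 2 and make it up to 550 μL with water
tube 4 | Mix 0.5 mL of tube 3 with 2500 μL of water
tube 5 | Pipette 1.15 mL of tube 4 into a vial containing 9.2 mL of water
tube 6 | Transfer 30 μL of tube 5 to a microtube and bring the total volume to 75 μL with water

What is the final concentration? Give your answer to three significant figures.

908 particles/mL

Step 1: 320 μL brought to 1950 μL → factor 1950/320 = 6.0938
Step 2: 70 μL brought to 35.8 mL → factor 35800/70 = 511.43
Step 3: 70 μL brought to 550 μL → factor 550/70 = 7.8571
Step 4: 0.5 mL + 2500 μL = 3 mL total → factor 3/0.5 = 6
Step 5: 1.15 mL + 9.2 mL = 10.35 mL total → factor 10.35/1.15 = 9
Step 6: 30 μL brought to 75 μL → factor 75/30 = 2.5
Overall dilution factor = 6.0938 × 511.43 × 7.8571 × 6 × 9 × 2.5 = 3.3057 × 10^6
Final = 3.00 × 10^9 particles/mL / 3.3057 × 10^6 = 908 particles/mL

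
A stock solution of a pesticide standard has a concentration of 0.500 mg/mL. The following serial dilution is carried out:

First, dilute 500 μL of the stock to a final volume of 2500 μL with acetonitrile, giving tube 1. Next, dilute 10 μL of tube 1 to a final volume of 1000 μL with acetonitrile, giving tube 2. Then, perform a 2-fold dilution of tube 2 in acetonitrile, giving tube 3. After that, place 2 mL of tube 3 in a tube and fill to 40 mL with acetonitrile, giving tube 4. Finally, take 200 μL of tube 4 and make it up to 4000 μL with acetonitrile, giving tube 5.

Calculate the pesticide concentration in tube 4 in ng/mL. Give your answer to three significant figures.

25.0 ng/mL

Step 1: 500 μL brought to 2500 μL → factor 2500/500 = 5
Step 2: 10 μL brought to 1000 μL → factor 1000/10 = 100
Step 3: 2-fold → factor 2
Step 4: 2 mL brought to 40 mL → factor 40/2 = 20
Dilution factor through tube 4 = 5 × 100 × 2 × 20 = 20000
[tube 4] = 0.500 mg/mL / 20000 = 2.500 × 10^-5 mg/mL = 25.0 ng/mL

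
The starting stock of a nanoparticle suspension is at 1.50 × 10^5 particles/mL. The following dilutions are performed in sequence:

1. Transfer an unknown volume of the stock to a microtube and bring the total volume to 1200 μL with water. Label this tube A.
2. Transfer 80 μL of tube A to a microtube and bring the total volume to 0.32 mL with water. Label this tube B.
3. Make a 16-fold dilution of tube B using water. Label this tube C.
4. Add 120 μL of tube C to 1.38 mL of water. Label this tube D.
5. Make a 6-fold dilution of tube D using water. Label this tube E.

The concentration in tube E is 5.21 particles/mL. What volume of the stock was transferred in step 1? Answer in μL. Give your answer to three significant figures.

Step 1: v brought to 1200 μL → factor = 1200 μL/v
Step 2: 80 μL brought to 0.32 mL → factor 320/80 = 4
Step 3: 16-fold → factor 16
Step 4: 120 μL + 1.38 mL = 1500 μL total → factor 1500/120 = 12.5
Step 5: 6-fold → factor 6
Product of known-step factors = 4800
Overall factor = 1.50 × 10^5 particles/mL / (5.21 particles/mL) = 28791
Step-1 factor = 28791 / 4800 = 5.9981
v = 1200 μL / 5.9981 = 200 μL

200 μL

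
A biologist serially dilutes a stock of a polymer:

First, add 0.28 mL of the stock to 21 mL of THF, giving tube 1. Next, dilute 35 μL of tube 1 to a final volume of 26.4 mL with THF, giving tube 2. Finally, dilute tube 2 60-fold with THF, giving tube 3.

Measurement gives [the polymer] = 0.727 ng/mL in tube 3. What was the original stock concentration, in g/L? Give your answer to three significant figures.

2.50 g/L

Step 1: 0.28 mL + 21 mL = 21.28 mL total → factor 21.28/0.28 = 76
Step 2: 35 μL brought to 26.4 mL → factor 26400/35 = 754.29
Step 3: 60-fold → factor 60
Overall dilution factor = 76 × 754.29 × 60 = 3.4395 × 10^6
Stock = 0.727 ng/mL × 3.4395 × 10^6 = 2.501 × 10^6 ng/mL = 2.50 g/L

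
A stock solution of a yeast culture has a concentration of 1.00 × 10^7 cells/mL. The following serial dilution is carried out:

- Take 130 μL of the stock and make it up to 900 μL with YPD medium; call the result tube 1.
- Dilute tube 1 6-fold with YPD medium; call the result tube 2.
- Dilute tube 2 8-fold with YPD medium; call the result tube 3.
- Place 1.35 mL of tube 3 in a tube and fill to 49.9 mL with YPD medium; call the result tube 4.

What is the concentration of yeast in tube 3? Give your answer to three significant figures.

3.01 × 10^4 cells/mL

Step 1: 130 μL brought to 900 μL → factor 900/130 = 6.9231
Step 2: 6-fold → factor 6
Step 3: 8-fold → factor 8
Dilution factor through tube 3 = 6.9231 × 6 × 8 = 332.31
[tube 3] = 1.00 × 10^7 cells/mL / 332.31 = 3.01 × 10^4 cells/mL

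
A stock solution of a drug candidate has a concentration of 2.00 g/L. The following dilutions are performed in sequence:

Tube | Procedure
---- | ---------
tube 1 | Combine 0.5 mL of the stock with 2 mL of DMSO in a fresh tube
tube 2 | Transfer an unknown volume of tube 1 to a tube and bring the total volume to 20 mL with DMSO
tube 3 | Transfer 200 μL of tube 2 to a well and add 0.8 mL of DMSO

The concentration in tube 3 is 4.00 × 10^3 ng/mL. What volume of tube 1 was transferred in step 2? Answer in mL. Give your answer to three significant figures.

1.00 mL

Step 1: 0.5 mL + 2 mL = 2.5 mL total → factor 2.5/0.5 = 5
Step 2: v brought to 20 mL → factor = 20 mL/v
Step 3: 200 μL + 0.8 mL = 1000 μL total → factor 1000/200 = 5
Product of known-step factors = 25
Overall factor = 2.00 g/L / (4.00 × 10^3 ng/mL) = 500
Step-2 factor = 500 / 25 = 20
v = 20 mL / 20 = 1.00 mL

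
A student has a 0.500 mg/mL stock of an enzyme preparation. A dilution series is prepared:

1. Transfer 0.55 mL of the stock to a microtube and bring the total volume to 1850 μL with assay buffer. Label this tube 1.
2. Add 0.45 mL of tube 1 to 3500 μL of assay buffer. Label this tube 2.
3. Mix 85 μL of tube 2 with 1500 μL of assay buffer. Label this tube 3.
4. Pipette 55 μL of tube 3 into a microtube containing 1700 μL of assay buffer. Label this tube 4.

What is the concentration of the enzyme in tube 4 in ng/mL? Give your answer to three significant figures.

Step 1: 0.55 mL brought to 1850 μL → factor 1.85/0.55 = 3.3636
Step 2: 0.45 mL + 3500 μL = 3.95 mL total → factor 3.95/0.45 = 8.7778
Step 3: 85 μL + 1500 μL = 1585 μL total → factor 1585/85 = 18.647
Step 4: 55 μL + 1700 μL = 1755 μL total → factor 1755/55 = 31.909
Overall dilution factor = 3.3636 × 8.7778 × 18.647 × 31.909 = 17568
Final = 0.500 mg/mL / 17568 = 2.846 × 10^-5 mg/mL = 28.5 ng/mL

28.5 ng/mL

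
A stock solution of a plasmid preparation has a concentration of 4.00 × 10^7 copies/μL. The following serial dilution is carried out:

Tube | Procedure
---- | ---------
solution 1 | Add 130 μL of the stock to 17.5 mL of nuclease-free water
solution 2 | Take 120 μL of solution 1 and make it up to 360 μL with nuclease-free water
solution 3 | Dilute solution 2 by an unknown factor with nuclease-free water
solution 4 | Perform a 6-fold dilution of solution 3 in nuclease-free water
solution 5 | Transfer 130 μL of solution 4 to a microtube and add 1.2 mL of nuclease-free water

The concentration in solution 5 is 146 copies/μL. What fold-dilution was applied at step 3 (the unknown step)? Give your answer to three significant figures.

Step 1: 130 μL + 17.5 mL = 17630 μL total → factor 17630/130 = 135.62
Step 2: 120 μL brought to 360 μL → factor 360/120 = 3
Step 3: unknown factor x
Step 4: 6-fold → factor 6
Step 5: 130 μL + 1.2 mL = 1330 μL total → factor 1330/130 = 10.231
Product of known-step factors = 24974
Overall factor = 4.00 × 10^7 copies/μL / (146 copies/μL) = 2.7397 × 10^5
x = 2.7397 × 10^5 / 24974 = 11.0

11.0-fold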